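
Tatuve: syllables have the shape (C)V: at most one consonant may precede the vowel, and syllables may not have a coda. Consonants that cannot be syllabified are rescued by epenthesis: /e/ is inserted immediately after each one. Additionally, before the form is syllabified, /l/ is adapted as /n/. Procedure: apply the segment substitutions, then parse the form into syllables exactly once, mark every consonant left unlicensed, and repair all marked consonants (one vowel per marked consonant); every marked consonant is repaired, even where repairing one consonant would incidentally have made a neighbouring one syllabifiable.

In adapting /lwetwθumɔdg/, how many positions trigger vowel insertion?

5

After substitution the input is /nwetwθumɔdg/.
The unsyllabifiable consonants are /n/, /t/, /w/, /d/, /g/; each receives one epenthetic vowel.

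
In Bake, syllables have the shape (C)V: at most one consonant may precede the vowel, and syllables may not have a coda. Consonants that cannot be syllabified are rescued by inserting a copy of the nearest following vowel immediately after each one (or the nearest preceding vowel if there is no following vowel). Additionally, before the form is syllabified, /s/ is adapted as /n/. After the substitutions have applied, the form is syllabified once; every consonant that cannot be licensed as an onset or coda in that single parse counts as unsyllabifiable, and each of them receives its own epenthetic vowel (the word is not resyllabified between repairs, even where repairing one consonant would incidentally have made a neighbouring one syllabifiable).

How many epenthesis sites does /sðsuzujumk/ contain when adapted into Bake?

After substitution the input is /nðnuzujumk/.
The unsyllabifiable consonants are /n/, /ð/, /m/, /k/; each receives one epenthetic vowel.

4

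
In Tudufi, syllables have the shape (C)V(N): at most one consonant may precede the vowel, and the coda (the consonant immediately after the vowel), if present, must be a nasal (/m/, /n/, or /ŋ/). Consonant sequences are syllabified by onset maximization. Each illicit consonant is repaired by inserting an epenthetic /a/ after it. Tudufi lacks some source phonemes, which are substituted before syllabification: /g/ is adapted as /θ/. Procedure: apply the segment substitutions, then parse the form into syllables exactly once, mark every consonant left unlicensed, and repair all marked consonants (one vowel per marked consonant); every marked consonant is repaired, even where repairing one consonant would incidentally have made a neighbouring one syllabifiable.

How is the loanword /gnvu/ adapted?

Substitution: /g/ → /θ/, giving /θnvu/.
Under (C)V(N), the unsyllabifiable consonants are /θ/, /n/ (only a nasal (/m/, /n/, or /ŋ/) is licensed in coda position; onsets are limited to one consonant).
Epenthesis after each stranded consonant: /θ/ → /θa/, /n/ → /na/.

θanavu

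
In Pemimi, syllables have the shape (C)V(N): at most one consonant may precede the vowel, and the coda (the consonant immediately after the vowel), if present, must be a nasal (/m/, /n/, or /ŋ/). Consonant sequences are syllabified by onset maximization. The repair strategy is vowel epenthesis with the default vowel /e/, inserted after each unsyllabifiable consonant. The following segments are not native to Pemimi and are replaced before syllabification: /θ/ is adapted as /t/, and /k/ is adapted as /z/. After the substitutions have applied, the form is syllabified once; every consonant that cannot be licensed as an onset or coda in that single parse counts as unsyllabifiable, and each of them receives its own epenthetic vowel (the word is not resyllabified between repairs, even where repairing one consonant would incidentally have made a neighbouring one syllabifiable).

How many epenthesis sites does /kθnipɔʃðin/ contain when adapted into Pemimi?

After substitution the input is /ztnipɔʃðin/.
The unsyllabifiable consonants are /z/, /t/, /ʃ/; each receives one epenthetic vowel.

3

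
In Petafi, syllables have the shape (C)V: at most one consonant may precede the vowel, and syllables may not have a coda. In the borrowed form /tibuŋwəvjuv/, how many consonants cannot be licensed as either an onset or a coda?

3

Syllabifying with onset maximization leaves /ŋ/, /v/, /v/ stranded (no codas are permitted; onsets are limited to one consonant).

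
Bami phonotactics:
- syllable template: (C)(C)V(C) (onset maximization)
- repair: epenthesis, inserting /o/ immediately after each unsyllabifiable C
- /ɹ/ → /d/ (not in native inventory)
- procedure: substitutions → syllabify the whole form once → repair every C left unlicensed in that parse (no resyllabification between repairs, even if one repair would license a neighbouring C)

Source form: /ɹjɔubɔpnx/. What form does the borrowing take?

djɔubɔpnoxo

Substitution: /ɹ/ → /d/, giving /djɔubɔpnx/.
Syllabifying with onset maximization leaves /n/, /x/ stranded (at most one coda consonant is licensed; onsets may contain at most 2 consonants).
Inserting the epenthetic vowel yields /n/ → /no/, /x/ → /xo/.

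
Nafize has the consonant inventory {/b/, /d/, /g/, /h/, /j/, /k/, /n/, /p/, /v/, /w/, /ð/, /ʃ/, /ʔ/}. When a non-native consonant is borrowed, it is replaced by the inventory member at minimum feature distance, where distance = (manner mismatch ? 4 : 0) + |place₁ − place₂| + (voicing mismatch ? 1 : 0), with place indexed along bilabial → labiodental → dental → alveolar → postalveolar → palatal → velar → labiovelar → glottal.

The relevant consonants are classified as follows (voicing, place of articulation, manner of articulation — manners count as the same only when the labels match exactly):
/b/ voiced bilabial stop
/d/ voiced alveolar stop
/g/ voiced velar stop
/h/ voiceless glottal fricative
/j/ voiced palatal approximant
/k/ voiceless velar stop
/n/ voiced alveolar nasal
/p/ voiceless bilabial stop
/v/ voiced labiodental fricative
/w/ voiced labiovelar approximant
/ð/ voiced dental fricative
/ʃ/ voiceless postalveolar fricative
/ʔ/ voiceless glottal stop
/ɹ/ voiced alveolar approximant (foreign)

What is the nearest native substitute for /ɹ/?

/j/ is closest: same manner (approximant), place distance 2 (alveolar→palatal), same voicing; total 2. Next closest is /d/ at distance 4.

j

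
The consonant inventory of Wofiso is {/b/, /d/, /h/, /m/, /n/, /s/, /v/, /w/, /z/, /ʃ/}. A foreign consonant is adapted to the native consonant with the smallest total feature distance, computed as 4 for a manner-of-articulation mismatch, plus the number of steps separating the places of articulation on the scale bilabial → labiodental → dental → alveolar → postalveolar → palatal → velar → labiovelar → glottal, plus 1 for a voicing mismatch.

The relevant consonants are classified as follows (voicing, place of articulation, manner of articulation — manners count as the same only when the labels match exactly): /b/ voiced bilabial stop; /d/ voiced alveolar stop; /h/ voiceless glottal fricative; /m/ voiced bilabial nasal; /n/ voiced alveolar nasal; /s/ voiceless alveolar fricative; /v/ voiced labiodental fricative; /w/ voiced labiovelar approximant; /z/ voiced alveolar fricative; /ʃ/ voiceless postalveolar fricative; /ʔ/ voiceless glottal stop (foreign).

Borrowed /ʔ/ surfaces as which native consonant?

h

/h/ is closest: manner differs (stop→fricative, +4), place distance 0 (glottal→glottal), same voicing; total 4. Next closest is /d/ at distance 6.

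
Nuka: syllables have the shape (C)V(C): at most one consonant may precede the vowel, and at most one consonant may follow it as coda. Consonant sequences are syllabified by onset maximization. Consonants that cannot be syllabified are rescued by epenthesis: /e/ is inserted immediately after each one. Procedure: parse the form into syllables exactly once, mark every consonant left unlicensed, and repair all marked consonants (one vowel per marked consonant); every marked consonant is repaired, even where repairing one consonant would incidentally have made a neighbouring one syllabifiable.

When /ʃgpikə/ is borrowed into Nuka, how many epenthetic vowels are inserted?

The unsyllabifiable consonants are /ʃ/, /g/; each receives one epenthetic vowel.

2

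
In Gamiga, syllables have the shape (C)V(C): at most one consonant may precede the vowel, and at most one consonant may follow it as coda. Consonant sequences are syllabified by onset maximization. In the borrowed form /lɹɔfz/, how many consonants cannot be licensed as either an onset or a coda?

The consonants /l/, /z/ cannot be parsed into a legal (C)V(C) syllable (at most one coda consonant is licensed; onsets are limited to one consonant).

2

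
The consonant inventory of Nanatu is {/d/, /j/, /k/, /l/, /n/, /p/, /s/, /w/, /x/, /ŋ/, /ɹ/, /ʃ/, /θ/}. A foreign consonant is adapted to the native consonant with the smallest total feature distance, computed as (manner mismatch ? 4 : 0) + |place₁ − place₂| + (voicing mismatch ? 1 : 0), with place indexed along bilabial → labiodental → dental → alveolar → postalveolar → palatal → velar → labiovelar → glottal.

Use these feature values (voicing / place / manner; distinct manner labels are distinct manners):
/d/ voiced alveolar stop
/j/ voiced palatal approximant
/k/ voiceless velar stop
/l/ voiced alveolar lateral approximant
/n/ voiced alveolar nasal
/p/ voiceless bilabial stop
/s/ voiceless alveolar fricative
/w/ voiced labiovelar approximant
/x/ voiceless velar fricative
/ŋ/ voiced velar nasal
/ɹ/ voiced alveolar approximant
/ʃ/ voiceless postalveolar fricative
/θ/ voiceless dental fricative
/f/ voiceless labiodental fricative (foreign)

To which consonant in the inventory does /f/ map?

θ

/θ/ is closest: same manner (fricative), place distance 1 (labiodental→dental), same voicing; total 1. Next closest is /s/ at distance 2.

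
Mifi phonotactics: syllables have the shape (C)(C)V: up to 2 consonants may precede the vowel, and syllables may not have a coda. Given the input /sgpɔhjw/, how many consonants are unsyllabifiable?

4

Under (C)(C)V, the unsyllabifiable consonants are /s/, /h/, /j/, /w/ (no codas are permitted; onsets may contain at most 2 consonants).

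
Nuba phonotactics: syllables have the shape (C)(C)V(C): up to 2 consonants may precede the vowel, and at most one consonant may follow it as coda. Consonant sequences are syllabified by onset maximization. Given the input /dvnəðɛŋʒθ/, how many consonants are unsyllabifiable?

The consonants /d/, /ʒ/, /θ/ cannot be parsed into a legal (C)(C)V(C) syllable (at most one coda consonant is licensed; onsets may contain at most 2 consonants).

3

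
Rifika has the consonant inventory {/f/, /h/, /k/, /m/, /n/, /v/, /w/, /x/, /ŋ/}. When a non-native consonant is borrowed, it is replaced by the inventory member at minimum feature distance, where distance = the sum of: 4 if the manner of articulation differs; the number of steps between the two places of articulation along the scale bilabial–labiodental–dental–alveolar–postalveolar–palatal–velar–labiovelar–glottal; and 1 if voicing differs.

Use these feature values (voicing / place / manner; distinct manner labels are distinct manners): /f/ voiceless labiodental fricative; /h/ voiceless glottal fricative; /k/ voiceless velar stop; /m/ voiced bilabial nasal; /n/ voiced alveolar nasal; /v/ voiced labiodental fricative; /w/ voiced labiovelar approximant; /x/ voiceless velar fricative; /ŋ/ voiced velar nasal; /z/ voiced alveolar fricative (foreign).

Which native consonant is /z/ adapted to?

v

/v/ is closest: same manner (fricative), place distance 2 (alveolar→labiodental), same voicing; total 2. Next closest is /f/ at distance 3.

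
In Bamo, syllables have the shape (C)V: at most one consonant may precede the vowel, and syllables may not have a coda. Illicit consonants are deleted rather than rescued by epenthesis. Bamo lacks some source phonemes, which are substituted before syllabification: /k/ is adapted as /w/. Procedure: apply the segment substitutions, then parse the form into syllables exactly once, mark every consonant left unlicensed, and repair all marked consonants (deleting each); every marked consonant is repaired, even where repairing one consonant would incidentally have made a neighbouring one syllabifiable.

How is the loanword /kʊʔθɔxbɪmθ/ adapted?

wʊθɔbɪ

Substitution: /k/ → /w/, giving /wʊʔθɔxbɪmθ/.
Under (C)V, the unsyllabifiable consonants are /ʔ/, /x/, /m/, /θ/ (no codas are permitted; onsets are limited to one consonant).
Each unlicensed consonant is deleted: /ʔ/, /x/, /m/, /θ/.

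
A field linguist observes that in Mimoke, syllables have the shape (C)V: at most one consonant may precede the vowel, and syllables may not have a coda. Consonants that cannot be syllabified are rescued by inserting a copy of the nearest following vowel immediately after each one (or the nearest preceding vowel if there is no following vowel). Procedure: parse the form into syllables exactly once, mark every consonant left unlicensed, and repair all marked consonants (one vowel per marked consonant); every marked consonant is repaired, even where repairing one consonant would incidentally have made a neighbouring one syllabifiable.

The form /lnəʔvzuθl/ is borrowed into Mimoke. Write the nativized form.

Syllabifying with onset maximization leaves /l/, /ʔ/, /v/, /θ/, /l/ stranded (no codas are permitted; onsets are limited to one consonant).
Each unlicensed consonant becomes the onset of a new syllable: /l/ → /lə/, /ʔ/ → /ʔu/, /v/ → /vu/, /θ/ → /θu/, /l/ → /lu/.

lənəʔuvuzuθulu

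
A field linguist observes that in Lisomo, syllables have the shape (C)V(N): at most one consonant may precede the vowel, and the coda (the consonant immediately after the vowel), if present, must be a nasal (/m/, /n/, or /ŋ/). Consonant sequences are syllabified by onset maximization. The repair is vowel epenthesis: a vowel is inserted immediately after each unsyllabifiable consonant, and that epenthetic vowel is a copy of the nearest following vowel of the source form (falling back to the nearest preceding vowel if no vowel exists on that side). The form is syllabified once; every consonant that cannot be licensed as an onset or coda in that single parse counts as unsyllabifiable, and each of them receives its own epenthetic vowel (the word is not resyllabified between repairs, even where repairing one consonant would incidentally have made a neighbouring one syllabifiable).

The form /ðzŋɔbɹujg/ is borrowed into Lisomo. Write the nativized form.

Under (C)V(N), the unsyllabifiable consonants are /ð/, /z/, /b/, /j/, /g/ (only a nasal (/m/, /n/, or /ŋ/) is licensed in coda position; onsets are limited to one consonant).
Inserting the epenthetic vowel yields /ð/ → /ðɔ/, /z/ → /zɔ/, /b/ → /bu/, /j/ → /ju/, /g/ → /gu/.

ðɔzɔŋɔbuɹujugu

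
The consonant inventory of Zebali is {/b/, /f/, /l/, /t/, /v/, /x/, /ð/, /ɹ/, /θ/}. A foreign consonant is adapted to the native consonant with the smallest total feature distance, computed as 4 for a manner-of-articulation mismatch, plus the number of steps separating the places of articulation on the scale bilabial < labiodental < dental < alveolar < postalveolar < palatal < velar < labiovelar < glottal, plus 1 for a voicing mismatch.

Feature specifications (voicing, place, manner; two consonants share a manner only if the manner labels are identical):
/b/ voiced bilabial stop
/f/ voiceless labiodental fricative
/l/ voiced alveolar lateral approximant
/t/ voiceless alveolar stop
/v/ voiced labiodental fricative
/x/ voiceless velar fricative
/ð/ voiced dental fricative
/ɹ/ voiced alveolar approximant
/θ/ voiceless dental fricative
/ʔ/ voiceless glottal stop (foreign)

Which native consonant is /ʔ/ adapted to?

t

/t/ is closest: same manner (stop), place distance 5 (glottal→alveolar), same voicing; total 5. Next closest is /x/ at distance 6.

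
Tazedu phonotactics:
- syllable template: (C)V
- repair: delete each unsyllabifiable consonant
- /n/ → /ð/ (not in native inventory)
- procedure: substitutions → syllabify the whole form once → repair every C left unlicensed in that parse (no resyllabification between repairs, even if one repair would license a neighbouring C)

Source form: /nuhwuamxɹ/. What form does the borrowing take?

Substitution: /n/ → /ð/, giving /ðuhwuamxɹ/.
The consonants /h/, /m/, /x/, /ɹ/ cannot be parsed into a legal (C)V syllable (no codas are permitted; onsets are limited to one consonant).
Each unlicensed consonant is deleted: /h/, /m/, /x/, /ɹ/.

ðuwua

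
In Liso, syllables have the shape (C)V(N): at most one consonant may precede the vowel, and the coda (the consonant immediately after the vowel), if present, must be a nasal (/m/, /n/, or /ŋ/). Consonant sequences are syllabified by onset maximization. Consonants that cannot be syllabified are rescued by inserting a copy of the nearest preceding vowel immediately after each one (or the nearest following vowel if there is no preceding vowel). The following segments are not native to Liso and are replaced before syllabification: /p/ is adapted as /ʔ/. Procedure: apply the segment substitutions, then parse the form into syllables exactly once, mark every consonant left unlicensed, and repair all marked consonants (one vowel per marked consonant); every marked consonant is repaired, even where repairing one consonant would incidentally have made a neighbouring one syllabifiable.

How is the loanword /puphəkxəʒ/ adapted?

ʔuʔuhəkəxəʒə

Substitution: /p/ → /ʔ/, giving /ʔuʔhəkxəʒ/.
The consonants /ʔ/, /k/, /ʒ/ cannot be parsed into a legal (C)V(N) syllable (only a nasal (/m/, /n/, or /ŋ/) is licensed in coda position; onsets are limited to one consonant).
Each unlicensed consonant becomes the onset of a new syllable: /ʔ/ → /ʔu/, /k/ → /kə/, /ʒ/ → /ʒə/.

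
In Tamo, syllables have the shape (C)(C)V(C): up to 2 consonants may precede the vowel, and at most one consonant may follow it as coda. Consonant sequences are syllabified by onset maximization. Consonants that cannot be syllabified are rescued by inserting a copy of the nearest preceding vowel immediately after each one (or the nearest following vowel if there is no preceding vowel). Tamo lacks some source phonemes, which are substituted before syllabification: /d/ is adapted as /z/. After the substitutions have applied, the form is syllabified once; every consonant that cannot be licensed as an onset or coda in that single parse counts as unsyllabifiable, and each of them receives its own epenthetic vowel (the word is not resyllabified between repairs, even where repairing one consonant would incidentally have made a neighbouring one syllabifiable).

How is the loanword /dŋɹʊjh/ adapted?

zʊŋɹʊjhʊ

Substitution: /d/ → /z/, giving /zŋɹʊjh/.
The consonants /z/, /h/ cannot be parsed into a legal (C)(C)V(C) syllable (at most one coda consonant is licensed; onsets may contain at most 2 consonants).
Each unlicensed consonant becomes the onset of a new syllable: /z/ → /zʊ/, /h/ → /hʊ/.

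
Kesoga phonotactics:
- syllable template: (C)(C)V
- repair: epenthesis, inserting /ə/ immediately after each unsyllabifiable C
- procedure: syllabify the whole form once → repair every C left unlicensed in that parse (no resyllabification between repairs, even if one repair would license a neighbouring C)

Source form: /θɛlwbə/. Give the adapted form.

Syllabifying with onset maximization leaves /l/ stranded (no codas are permitted; onsets may contain at most 2 consonants).
Inserting the epenthetic vowel yields /l/ → /lə/.

θɛləwbə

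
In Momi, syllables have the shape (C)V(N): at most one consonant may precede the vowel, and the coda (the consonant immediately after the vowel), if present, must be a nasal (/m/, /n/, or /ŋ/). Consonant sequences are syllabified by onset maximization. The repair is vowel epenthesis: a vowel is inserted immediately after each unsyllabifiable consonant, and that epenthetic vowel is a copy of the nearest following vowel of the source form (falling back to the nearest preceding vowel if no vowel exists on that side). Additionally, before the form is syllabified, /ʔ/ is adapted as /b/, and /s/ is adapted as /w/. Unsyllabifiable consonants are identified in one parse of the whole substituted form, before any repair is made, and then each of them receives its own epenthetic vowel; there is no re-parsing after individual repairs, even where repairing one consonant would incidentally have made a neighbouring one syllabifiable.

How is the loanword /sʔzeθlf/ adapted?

Substitution: /s/ → /w/, /ʔ/ → /b/, giving /wbzeθlf/.
Under (C)V(N), the unsyllabifiable consonants are /w/, /b/, /θ/, /l/, /f/ (only a nasal (/m/, /n/, or /ŋ/) is licensed in coda position; onsets are limited to one consonant).
Each unlicensed consonant becomes the onset of a new syllable: /w/ → /we/, /b/ → /be/, /θ/ → /θe/, /l/ → /le/, /f/ → /fe/.

webezeθelefe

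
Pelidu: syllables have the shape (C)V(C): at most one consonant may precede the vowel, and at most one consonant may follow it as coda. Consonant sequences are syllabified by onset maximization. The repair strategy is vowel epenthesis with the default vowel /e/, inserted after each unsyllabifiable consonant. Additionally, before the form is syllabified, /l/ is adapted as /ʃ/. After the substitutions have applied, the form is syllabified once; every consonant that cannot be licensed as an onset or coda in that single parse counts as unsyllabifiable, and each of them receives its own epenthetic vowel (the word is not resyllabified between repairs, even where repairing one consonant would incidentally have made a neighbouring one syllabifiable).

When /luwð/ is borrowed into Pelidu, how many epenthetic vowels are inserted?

1

After substitution the input is /ʃuwð/.
The unsyllabifiable consonants are /ð/; each receives one epenthetic vowel.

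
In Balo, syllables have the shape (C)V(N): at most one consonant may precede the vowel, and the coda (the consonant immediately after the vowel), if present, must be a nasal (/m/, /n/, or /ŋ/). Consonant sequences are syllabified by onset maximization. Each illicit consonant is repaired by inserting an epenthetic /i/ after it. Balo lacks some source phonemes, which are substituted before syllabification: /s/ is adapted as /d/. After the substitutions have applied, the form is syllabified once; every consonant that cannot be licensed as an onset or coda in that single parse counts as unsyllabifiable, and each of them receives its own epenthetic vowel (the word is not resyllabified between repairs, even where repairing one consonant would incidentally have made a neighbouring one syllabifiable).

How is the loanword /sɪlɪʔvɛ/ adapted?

dɪlɪʔivɛ

Substitution: /s/ → /d/, giving /dɪlɪʔvɛ/.
Syllabifying with onset maximization leaves /ʔ/ stranded (only a nasal (/m/, /n/, or /ŋ/) is licensed in coda position; onsets are limited to one consonant).
Epenthesis after each stranded consonant: /ʔ/ → /ʔi/.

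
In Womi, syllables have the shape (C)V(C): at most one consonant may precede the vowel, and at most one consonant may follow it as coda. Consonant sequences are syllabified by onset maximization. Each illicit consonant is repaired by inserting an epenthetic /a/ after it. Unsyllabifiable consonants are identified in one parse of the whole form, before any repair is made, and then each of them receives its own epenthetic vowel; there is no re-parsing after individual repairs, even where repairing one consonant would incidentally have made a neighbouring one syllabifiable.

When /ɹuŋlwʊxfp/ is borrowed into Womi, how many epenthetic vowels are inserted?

The unsyllabifiable consonants are /l/, /f/, /p/; each receives one epenthetic vowel.

3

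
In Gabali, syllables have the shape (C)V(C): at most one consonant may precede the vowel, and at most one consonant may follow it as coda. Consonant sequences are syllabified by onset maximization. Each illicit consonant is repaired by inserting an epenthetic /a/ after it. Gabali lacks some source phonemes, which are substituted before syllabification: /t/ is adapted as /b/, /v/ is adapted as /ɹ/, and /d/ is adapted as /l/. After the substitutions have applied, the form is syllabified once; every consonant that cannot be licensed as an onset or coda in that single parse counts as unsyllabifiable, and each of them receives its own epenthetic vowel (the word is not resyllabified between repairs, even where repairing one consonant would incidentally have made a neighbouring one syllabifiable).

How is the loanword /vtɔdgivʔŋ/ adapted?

Substitution: /v/ → /ɹ/, /t/ → /b/, /d/ → /l/, giving /ɹbɔlgiɹʔŋ/.
Syllabifying with onset maximization leaves /ɹ/, /ʔ/, /ŋ/ stranded (at most one coda consonant is licensed; onsets are limited to one consonant).
Epenthesis after each stranded consonant: /ɹ/ → /ɹa/, /ʔ/ → /ʔa/, /ŋ/ → /ŋa/.

ɹabɔlgiɹʔaŋa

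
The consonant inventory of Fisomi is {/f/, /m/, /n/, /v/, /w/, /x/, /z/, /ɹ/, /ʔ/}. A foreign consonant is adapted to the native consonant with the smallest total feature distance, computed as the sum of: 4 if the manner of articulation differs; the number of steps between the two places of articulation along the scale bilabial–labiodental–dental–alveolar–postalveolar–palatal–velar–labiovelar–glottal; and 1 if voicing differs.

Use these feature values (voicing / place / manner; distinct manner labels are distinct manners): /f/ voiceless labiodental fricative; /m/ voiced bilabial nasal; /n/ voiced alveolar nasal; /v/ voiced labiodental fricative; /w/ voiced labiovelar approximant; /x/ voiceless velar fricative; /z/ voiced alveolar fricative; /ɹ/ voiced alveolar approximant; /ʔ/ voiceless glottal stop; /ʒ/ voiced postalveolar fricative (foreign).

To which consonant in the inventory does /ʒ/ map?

z

/z/ is closest: same manner (fricative), place distance 1 (postalveolar→alveolar), same voicing; total 1. Next closest is /v/ at distance 3.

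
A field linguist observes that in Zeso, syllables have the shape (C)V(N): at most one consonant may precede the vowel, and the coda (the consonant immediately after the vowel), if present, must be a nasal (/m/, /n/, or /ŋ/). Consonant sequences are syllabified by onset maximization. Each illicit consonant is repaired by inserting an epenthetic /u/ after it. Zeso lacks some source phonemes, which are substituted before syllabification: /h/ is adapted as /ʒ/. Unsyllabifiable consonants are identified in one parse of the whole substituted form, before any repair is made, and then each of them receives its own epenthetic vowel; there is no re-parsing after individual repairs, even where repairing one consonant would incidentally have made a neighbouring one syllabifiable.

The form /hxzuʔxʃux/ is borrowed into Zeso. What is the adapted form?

ʒuxuzuʔuxuʃuxu

Substitution: /h/ → /ʒ/, giving /ʒxzuʔxʃux/.
Syllabifying with onset maximization leaves /ʒ/, /x/, /ʔ/, /x/, /x/ stranded (only a nasal (/m/, /n/, or /ŋ/) is licensed in coda position; onsets are limited to one consonant).
Each unlicensed consonant becomes the onset of a new syllable: /ʒ/ → /ʒu/, /x/ → /xu/, /ʔ/ → /ʔu/, /x/ → /xu/, /x/ → /xu/.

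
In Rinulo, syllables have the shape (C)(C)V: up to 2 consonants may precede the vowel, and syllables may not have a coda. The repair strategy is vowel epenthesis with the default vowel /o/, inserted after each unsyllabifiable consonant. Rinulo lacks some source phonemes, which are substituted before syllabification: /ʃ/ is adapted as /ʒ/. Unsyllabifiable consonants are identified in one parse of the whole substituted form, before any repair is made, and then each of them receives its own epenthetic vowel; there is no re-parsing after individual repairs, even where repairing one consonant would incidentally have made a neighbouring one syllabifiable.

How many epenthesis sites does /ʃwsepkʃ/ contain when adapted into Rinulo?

4

After substitution the input is /ʒwsepkʒ/.
The unsyllabifiable consonants are /ʒ/, /p/, /k/, /ʒ/; each receives one epenthetic vowel.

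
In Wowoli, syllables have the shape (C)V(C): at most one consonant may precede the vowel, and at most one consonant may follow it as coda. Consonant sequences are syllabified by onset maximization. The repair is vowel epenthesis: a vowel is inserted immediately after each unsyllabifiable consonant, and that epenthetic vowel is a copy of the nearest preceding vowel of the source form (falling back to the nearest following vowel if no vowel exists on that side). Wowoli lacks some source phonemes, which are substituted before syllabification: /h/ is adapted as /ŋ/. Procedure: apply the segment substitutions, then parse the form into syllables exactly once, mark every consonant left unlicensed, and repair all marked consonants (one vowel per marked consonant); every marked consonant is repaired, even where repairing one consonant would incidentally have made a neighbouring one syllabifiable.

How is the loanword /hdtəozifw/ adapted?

Substitution: /h/ → /ŋ/, giving /ŋdtəozifw/.
Under (C)V(C), the unsyllabifiable consonants are /ŋ/, /d/, /w/ (at most one coda consonant is licensed; onsets are limited to one consonant).
Each unlicensed consonant becomes the onset of a new syllable: /ŋ/ → /ŋə/, /d/ → /də/, /w/ → /wi/.

ŋədətəozifwi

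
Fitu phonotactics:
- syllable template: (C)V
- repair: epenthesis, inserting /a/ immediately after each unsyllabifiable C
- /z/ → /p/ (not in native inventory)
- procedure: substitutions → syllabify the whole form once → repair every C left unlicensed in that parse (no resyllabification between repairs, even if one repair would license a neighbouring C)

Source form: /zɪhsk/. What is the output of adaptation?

pɪhasaka

Substitution: /z/ → /p/, giving /pɪhsk/.
Under (C)V, the unsyllabifiable consonants are /h/, /s/, /k/ (no codas are permitted; onsets are limited to one consonant).
Each unlicensed consonant becomes the onset of a new syllable: /h/ → /ha/, /s/ → /sa/, /k/ → /ka/.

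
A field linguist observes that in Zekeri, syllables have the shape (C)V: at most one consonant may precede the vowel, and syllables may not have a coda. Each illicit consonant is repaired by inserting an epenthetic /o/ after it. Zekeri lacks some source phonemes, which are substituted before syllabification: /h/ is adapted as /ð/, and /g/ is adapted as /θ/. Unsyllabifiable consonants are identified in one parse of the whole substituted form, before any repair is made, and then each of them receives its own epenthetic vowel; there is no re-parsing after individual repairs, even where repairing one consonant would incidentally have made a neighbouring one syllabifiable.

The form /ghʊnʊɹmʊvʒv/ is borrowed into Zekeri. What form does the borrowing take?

θoðʊnʊɹomʊvoʒovo

Substitution: /g/ → /θ/, /h/ → /ð/, giving /θðʊnʊɹmʊvʒv/.
Under (C)V, the unsyllabifiable consonants are /θ/, /ɹ/, /v/, /ʒ/, /v/ (no codas are permitted; onsets are limited to one consonant).
Epenthesis after each stranded consonant: /θ/ → /θo/, /ɹ/ → /ɹo/, /v/ → /vo/, /ʒ/ → /ʒo/, /v/ → /vo/.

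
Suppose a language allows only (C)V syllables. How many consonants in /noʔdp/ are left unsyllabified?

Syllabifying with onset maximization leaves /ʔ/, /d/, /p/ stranded (no codas are permitted; onsets are limited to one consonant).

3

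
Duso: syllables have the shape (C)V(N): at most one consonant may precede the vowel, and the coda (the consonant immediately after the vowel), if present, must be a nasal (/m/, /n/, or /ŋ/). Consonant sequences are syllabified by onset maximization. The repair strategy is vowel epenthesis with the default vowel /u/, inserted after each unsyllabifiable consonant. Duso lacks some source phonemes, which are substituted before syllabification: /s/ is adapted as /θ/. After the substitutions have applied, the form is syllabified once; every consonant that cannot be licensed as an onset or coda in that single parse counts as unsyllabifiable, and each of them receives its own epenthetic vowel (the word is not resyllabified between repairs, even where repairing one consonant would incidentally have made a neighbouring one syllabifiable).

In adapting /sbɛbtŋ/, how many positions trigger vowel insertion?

4

After substitution the input is /θbɛbtŋ/.
The unsyllabifiable consonants are /θ/, /b/, /t/, /ŋ/; each receives one epenthetic vowel.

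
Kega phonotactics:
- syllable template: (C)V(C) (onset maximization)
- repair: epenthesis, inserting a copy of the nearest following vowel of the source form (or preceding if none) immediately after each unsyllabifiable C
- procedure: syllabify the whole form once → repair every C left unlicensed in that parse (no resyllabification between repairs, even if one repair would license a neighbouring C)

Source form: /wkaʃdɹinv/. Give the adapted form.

The consonants /w/, /d/, /v/ cannot be parsed into a legal (C)V(C) syllable (at most one coda consonant is licensed; onsets are limited to one consonant).
Inserting the epenthetic vowel yields /w/ → /wa/, /d/ → /di/, /v/ → /vi/.

wakaʃdiɹinvi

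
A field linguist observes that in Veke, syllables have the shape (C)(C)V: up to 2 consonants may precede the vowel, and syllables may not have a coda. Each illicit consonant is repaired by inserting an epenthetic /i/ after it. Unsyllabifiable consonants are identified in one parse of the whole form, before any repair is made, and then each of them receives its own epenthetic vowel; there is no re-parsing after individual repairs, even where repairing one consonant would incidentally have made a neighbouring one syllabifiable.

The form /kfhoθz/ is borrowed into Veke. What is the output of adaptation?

kifhoθizi

Under (C)(C)V, the unsyllabifiable consonants are /k/, /θ/, /z/ (no codas are permitted; onsets may contain at most 2 consonants).
Each unlicensed consonant becomes the onset of a new syllable: /k/ → /ki/, /θ/ → /θi/, /z/ → /zi/.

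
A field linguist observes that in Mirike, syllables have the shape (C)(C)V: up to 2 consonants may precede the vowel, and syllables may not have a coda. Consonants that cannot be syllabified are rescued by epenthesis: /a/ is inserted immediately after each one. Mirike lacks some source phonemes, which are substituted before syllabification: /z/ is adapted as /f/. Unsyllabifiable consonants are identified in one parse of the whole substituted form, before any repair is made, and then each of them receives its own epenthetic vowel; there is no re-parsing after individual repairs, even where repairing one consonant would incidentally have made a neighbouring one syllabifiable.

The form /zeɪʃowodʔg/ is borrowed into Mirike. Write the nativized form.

Substitution: /z/ → /f/, giving /feɪʃowodʔg/.
Under (C)(C)V, the unsyllabifiable consonants are /d/, /ʔ/, /g/ (no codas are permitted; onsets may contain at most 2 consonants).
Epenthesis after each stranded consonant: /d/ → /da/, /ʔ/ → /ʔa/, /g/ → /ga/.

feɪʃowodaʔaga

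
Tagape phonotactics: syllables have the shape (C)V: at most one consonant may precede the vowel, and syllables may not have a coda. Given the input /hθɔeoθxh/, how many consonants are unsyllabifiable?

4

Under (C)V, the unsyllabifiable consonants are /h/, /θ/, /x/, /h/ (no codas are permitted; onsets are limited to one consonant).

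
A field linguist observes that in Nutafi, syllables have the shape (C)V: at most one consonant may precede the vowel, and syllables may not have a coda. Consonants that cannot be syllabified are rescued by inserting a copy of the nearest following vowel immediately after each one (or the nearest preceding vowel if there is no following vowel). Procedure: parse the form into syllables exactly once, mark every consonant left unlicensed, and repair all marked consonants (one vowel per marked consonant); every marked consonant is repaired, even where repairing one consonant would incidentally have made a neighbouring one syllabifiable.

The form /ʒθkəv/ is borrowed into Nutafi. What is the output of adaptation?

Under (C)V, the unsyllabifiable consonants are /ʒ/, /θ/, /v/ (no codas are permitted; onsets are limited to one consonant).
Epenthesis after each stranded consonant: /ʒ/ → /ʒə/, /θ/ → /θə/, /v/ → /və/.

ʒəθəkəvə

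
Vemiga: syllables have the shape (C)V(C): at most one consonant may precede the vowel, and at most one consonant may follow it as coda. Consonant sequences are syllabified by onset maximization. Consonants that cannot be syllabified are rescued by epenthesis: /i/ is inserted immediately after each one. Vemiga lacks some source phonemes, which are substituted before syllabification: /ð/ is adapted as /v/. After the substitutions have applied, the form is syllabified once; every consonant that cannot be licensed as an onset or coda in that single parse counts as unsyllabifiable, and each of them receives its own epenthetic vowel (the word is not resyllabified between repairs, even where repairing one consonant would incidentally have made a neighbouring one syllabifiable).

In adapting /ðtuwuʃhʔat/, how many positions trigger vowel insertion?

2

After substitution the input is /vtuwuʃhʔat/.
The unsyllabifiable consonants are /v/, /h/; each receives one epenthetic vowel.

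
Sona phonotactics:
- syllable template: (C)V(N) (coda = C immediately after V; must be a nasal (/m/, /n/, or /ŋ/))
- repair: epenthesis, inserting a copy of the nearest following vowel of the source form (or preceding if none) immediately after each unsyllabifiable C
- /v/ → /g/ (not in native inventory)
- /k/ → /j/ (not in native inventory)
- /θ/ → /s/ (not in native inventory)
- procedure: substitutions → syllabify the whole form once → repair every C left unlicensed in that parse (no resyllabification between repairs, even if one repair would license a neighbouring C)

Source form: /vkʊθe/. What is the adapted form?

gʊjʊse

Substitution: /v/ → /g/, /k/ → /j/, /θ/ → /s/, giving /gjʊse/.
Syllabifying with onset maximization leaves /g/ stranded (only a nasal (/m/, /n/, or /ŋ/) is licensed in coda position; onsets are limited to one consonant).
Inserting the epenthetic vowel yields /g/ → /gʊ/.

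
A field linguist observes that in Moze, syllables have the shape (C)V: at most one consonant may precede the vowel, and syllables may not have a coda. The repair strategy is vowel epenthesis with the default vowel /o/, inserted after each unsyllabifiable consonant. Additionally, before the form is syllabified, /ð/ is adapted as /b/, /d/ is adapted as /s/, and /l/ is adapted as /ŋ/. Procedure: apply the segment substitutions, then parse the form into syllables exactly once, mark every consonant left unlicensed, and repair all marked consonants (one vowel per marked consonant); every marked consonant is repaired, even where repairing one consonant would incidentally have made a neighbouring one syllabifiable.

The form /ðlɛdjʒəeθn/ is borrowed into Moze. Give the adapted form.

Substitution: /ð/ → /b/, /l/ → /ŋ/, /d/ → /s/, giving /bŋɛsjʒəeθn/.
Under (C)V, the unsyllabifiable consonants are /b/, /s/, /j/, /θ/, /n/ (no codas are permitted; onsets are limited to one consonant).
Epenthesis after each stranded consonant: /b/ → /bo/, /s/ → /so/, /j/ → /jo/, /θ/ → /θo/, /n/ → /no/.

boŋɛsojoʒəeθono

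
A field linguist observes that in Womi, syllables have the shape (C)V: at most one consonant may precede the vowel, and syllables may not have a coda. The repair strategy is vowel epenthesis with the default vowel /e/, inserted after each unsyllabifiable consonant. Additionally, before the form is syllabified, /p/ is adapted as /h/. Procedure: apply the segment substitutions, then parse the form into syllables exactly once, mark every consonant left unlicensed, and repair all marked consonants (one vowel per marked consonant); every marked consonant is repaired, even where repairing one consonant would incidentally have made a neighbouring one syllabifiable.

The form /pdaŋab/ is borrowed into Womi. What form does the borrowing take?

Substitution: /p/ → /h/, giving /hdaŋab/.
Under (C)V, the unsyllabifiable consonants are /h/, /b/ (no codas are permitted; onsets are limited to one consonant).
Inserting the epenthetic vowel yields /h/ → /he/, /b/ → /be/.

hedaŋabe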